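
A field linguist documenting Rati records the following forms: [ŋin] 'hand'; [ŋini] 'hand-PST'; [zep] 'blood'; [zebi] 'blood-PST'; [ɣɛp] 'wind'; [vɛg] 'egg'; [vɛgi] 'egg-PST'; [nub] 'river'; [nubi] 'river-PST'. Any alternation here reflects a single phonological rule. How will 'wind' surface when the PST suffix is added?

[ɣɛbi]

The stem for 'blood' ends in [p] in [zep] but [b] in [zebi].
If /b/ were underlying and a rule turned it into [p] in isolation, 'river' would also alternate; but it has [b] in both [nub] and [nubi].
So /p/ is underlying, and a rule of intervocalic voicing — voiceless stops become voiced between vowels — gives [b].
The one attested form of 'wind', [ɣɛp], shows underlying /ɣɛp/. Applying the same rule between vowels gives [ɣɛbi].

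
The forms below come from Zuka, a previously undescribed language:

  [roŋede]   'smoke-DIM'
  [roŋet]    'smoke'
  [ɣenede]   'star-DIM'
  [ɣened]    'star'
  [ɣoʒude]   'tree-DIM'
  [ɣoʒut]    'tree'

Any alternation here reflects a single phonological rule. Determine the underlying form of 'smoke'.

/roŋet/

The stem for 'smoke' ends in [d] in [roŋede] but [t] in [roŋet].
The stem 'star' ([ɣenede], [ɣened]) shows [d] unchanged in both environments, so [d] cannot be basic with [t] derived in isolation.
So /t/ is underlying, and a rule of intervocalic voicing — voiceless stops become voiced between vowels — gives [d].
The underlying form of 'smoke' is therefore /roŋet/.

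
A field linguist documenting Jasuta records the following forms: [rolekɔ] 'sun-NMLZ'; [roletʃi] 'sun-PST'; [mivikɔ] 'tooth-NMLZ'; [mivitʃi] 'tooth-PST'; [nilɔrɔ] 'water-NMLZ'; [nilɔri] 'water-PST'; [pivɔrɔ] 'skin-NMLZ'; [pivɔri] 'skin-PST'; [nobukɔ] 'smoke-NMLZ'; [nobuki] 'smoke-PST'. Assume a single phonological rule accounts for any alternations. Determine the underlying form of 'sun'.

/roletʃ/

The root 'sun' surfaces as [rolekɔ] and [roletʃi], with a stem-final [k] ~ [tʃ] alternation.
If /k/ were underlying and a rule turned it into [tʃ] before the PST suffix, 'smoke' would also alternate; but it has [k] in both [nobukɔ] and [nobuki].
So /tʃ/ is underlying, and a rule of depalatalization — palato-alveolar /tʃ/ becomes [k] when no front vowel follows — gives [k].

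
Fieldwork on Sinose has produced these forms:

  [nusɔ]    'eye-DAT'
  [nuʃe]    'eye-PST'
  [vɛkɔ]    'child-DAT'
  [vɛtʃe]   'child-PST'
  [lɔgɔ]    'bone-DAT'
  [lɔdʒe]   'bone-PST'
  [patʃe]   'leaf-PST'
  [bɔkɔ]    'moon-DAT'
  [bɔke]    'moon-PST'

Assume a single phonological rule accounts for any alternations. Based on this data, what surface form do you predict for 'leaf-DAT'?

The root 'child' surfaces as [vɛkɔ] and [vɛtʃe], with a stem-final [k] ~ [tʃ] alternation.
Compare 'moon', with invariant [k] in [bɔkɔ] and [bɔke]: an analysis with underlying /k/ and a rule producing [tʃ] before the PST suffix would wrongly predict alternation here too.
Therefore /tʃ/ is basic and [k] is derived by depalatalization (palato-alveolar /tʃ/, /dʒ/ and /ʃ/ become [k], [g] and [s] when no front vowel follows).
The one attested form of 'leaf', [patʃe], shows underlying /patʃ/. Applying the same rule when no front vowel follows gives [pakɔ].

[pakɔ]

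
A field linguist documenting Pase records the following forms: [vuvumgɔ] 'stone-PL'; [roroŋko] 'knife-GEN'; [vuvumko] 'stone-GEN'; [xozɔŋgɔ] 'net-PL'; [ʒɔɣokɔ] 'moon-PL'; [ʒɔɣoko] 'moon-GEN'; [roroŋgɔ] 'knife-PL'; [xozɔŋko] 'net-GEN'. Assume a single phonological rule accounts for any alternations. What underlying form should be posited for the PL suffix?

/-gɔ/

The PL morpheme has two allomorphs, [-gɔ] and [-kɔ].
By contrast the GEN suffix keeps its initial [k] throughout — that segment must be underlying.
The PL suffix is therefore /-gɔ/ underlyingly, with post-vocalic devoicing: voiced stops become voiceless after a vowel.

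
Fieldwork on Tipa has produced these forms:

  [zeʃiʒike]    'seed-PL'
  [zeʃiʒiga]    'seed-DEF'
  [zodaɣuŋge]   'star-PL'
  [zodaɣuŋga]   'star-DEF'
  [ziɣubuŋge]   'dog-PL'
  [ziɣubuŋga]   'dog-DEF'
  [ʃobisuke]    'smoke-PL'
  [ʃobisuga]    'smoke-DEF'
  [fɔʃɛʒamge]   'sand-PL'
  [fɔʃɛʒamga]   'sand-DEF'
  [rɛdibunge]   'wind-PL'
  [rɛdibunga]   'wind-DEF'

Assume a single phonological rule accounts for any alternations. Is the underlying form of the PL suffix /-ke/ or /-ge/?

/-ke/

The PL morpheme has two allomorphs, [-ge] and [-ke].
The DEF suffix, which begins with [g], is invariant after every stem; so [g] is not altered by any rule here.
So the underlying form is /-ke/, and voiceless stops become voiced after a nasal.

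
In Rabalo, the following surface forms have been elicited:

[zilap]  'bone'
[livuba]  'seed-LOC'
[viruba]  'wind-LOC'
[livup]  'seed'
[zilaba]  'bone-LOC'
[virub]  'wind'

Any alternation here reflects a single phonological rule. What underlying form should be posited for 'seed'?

/livup/

In [livup] and [livuba] the final segment of 'seed' alternates: [p] ~ [b].
If /b/ were underlying and a rule turned it into [p] in isolation, 'wind' would also alternate; but it has [b] in both [virub] and [viruba].
So /p/ is underlying, and a rule of intervocalic voicing — voiceless stops become voiced between vowels — gives [b].
So 'seed' = /livup/.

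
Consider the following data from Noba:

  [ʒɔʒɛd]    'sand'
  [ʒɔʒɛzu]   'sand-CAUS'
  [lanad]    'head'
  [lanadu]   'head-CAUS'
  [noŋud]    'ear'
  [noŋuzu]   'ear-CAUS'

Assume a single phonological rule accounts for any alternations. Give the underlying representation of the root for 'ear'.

In [noŋud] and [noŋuzu] the final segment of 'ear' alternates: [d] ~ [z].
But 'head' keeps [d] in both environments ([lanad], [lanadu]), so there is no rule changing /d/ to [z] before the CAUS suffix.
Therefore /z/ is basic and [d] is derived by word-final hardening (voiced fricatives become stops word-finally).

/noŋuz/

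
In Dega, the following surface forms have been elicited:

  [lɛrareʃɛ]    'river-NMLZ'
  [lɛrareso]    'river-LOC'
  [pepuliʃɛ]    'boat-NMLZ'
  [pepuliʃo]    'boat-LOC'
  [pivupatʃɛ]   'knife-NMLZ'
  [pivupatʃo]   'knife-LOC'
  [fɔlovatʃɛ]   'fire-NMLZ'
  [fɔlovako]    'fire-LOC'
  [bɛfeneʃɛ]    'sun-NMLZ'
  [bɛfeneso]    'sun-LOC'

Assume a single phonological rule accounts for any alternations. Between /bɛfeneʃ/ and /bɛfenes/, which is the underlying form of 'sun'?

/bɛfenes/

'sun' shows [ʃ] ~ [s] at the end of the stem ([bɛfeneʃɛ] vs [bɛfeneso]).
The stem 'boat' ([pepuliʃɛ], [pepuliʃo]) shows [ʃ] unchanged in both environments, so [ʃ] cannot be basic with [s] derived before the LOC suffix.
Therefore /s/ is basic and [ʃ] is derived by palatalization before a front vowel (/k/ and /s/ become palato-alveolar [tʃ] and [ʃ] before a front vowel).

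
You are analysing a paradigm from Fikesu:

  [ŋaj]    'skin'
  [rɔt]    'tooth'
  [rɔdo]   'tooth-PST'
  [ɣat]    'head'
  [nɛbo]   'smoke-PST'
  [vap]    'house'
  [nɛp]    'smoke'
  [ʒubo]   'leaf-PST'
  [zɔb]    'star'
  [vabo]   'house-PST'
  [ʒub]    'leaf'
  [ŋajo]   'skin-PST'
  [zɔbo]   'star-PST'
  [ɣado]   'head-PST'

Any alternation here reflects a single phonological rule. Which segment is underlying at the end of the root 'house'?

The root 'house' surfaces as [vap] and [vabo], with a stem-final [p] ~ [b] alternation.
Compare 'star', with invariant [b] in [zɔb] and [zɔbo]: an analysis with underlying /b/ and a rule producing [p] in isolation would wrongly predict alternation here too.
Therefore /p/ is basic and [b] is derived by intervocalic voicing (voiceless stops become voiced between vowels).

/p/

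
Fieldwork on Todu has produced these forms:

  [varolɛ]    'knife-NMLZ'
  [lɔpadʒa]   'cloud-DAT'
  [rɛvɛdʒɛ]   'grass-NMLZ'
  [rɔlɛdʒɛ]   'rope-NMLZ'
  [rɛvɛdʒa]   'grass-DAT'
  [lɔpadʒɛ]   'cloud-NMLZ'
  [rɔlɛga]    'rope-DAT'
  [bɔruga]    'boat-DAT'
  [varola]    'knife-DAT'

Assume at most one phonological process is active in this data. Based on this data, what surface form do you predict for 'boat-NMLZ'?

[bɔrudʒɛ]

In [rɔlɛdʒɛ] and [rɔlɛga] the final segment of 'rope' alternates: [dʒ] ~ [g].
The stem 'grass' ([rɛvɛdʒɛ], [rɛvɛdʒa]) shows [dʒ] unchanged in both environments, so [dʒ] cannot be basic with [g] derived before the DAT suffix.
So /g/ is underlying, and a rule of palatalization before a front vowel — /g/ becomes palato-alveolar [dʒ] before a front vowel — gives [dʒ].
The one attested form of 'boat', [bɔruga], shows underlying /bɔrug/. Applying the same rule before a front vowel gives [bɔrudʒɛ].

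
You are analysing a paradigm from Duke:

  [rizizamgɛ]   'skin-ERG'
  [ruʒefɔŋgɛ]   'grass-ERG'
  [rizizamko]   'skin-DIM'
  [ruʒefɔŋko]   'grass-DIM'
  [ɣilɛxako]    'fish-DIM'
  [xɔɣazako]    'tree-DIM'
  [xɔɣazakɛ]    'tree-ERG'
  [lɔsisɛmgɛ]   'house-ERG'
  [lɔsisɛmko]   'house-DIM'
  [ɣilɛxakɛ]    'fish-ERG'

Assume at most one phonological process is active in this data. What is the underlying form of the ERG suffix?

/-gɛ/

The ERG morpheme has two allomorphs, [-gɛ] and [-kɛ].
The DIM suffix, which begins with [k], is invariant after every stem; so [k] is not altered by any rule here.
The ERG suffix is therefore /-gɛ/ underlyingly, with post-vocalic devoicing: voiced stops become voiceless after a vowel.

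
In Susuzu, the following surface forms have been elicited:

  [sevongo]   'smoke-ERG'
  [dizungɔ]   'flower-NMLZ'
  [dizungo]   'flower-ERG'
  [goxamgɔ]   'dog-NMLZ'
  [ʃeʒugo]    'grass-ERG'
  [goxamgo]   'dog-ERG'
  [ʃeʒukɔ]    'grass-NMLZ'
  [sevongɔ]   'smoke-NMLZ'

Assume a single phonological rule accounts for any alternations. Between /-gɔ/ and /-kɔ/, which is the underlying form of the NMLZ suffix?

/-kɔ/

The NMLZ suffix surfaces as [-gɔ] and [-kɔ], depending on the final segment of the stem.
The ERG suffix, which begins with [g], is invariant after every stem; so [g] is not altered by any rule here.
The NMLZ suffix is therefore /-kɔ/ underlyingly, with post-nasal voicing: voiceless stops become voiced after a nasal.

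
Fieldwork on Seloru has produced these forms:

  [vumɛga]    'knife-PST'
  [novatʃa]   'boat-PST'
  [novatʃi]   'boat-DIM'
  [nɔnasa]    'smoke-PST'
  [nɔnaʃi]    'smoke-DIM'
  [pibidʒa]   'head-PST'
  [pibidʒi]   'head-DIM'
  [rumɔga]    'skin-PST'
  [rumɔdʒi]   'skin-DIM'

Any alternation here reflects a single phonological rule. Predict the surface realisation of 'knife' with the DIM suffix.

[vumɛdʒi]

In [rumɔga] and [rumɔdʒi] the final segment of 'skin' alternates: [g] ~ [dʒ].
But 'head' keeps [dʒ] in both environments ([pibidʒa], [pibidʒi]), so there is no rule changing /dʒ/ to [g] before the PST suffix.
So /g/ is underlying, and a rule of palatalization before a front vowel — /g/ and /s/ become palato-alveolar [dʒ] and [ʃ] before a front vowel — gives [dʒ].
The one attested form of 'knife', [vumɛga], shows underlying /vumɛg/. Applying the same rule before a front vowel gives [vumɛdʒi].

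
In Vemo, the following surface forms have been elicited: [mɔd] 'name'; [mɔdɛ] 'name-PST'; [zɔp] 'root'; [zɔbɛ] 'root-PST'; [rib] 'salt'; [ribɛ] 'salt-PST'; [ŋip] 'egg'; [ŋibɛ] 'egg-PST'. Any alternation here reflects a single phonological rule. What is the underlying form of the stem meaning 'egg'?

In [ŋip] and [ŋibɛ] the final segment of 'egg' alternates: [p] ~ [b].
If /b/ were underlying and a rule turned it into [p] in isolation, 'salt' would also alternate; but it has [b] in both [rib] and [ribɛ].
Therefore /p/ is basic and [b] is derived by intervocalic voicing (voiceless stops become voiced between vowels).

/ŋip/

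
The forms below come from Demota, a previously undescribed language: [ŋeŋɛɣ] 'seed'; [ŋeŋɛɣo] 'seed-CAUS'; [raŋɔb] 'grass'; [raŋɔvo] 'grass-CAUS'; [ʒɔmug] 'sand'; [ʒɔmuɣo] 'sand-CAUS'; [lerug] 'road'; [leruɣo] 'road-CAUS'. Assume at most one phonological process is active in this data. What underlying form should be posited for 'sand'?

In [ʒɔmug] and [ʒɔmuɣo] the final segment of 'sand' alternates: [g] ~ [ɣ].
But 'seed' keeps [ɣ] in both environments ([ŋeŋɛɣ], [ŋeŋɛɣo]), so there is no rule changing /ɣ/ to [g] in isolation.
Therefore /g/ is basic and [ɣ] is derived by intervocalic spirantization (voiced stops become fricatives between vowels).
Hence 'sand' is /ʒɔmug/ underlyingly.

/ʒɔmug/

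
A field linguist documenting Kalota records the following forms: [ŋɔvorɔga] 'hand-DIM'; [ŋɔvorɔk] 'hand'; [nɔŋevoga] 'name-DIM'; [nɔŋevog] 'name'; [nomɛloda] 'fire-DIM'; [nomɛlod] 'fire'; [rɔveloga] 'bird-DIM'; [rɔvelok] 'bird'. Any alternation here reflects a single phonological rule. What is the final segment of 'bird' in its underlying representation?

The stem for 'bird' ends in [g] in [rɔveloga] but [k] in [rɔvelok].
If /g/ were underlying and a rule turned it into [k] in isolation, 'name' would also alternate; but it has [g] in both [nɔŋevoga] and [nɔŋevog].
The alternation reflects intervocalic voicing: voiceless stops become voiced between vowels. /k/ is underlying.

/k/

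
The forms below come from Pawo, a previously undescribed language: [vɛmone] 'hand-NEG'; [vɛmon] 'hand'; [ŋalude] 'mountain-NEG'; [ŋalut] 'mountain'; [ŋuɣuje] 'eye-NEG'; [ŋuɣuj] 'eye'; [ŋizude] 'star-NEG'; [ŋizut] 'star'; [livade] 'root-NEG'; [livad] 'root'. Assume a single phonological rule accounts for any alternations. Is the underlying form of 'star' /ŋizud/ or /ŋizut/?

The stem for 'star' ends in [d] in [ŋizude] but [t] in [ŋizut].
The stem 'root' ([livade], [livad]) shows [d] unchanged in both environments, so [d] cannot be basic with [t] derived in isolation.
Therefore /t/ is basic and [d] is derived by intervocalic voicing (voiceless stops become voiced between vowels).

/ŋizut/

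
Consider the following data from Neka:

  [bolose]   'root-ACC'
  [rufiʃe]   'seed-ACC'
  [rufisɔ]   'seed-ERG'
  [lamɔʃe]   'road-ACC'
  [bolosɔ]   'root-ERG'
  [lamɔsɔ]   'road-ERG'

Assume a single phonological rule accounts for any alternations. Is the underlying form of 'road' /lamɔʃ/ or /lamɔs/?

/lamɔʃ/

The stem for 'road' ends in [s] in [lamɔsɔ] but [ʃ] in [lamɔʃe].
Compare 'root', with invariant [s] in [bolosɔ] and [bolose]: an analysis with underlying /s/ and a rule producing [ʃ] before the ACC suffix would wrongly predict alternation here too.
Therefore /ʃ/ is basic and [s] is derived by depalatalization (palato-alveolar /ʃ/ becomes [s] when no front vowel follows).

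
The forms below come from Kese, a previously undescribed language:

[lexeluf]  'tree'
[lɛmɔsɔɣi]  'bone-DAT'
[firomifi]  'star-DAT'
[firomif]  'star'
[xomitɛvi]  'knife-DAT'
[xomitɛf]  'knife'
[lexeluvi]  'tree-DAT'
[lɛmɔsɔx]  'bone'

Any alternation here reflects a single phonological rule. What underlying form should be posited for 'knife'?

The stem for 'knife' ends in [v] in [xomitɛvi] but [f] in [xomitɛf].
But 'star' keeps [f] in both environments ([firomifi], [firomif]), so there is no rule changing /f/ to [v] before the DAT suffix.
The underlying segment must be /v/; voiced obstruents become voiceless word-finally, yielding [f] there.

/xomitɛv/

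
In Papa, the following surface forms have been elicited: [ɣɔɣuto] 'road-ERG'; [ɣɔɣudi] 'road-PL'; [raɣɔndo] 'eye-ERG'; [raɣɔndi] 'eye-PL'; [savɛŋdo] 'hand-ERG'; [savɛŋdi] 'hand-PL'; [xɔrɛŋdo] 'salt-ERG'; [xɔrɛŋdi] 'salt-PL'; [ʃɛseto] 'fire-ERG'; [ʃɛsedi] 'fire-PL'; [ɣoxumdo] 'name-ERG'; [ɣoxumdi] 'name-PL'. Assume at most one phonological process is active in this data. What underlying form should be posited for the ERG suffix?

/-to/

The ERG morpheme has two allomorphs, [-do] and [-to].
By contrast the PL suffix keeps its initial [d] throughout — that segment must be underlying.
The ERG suffix is therefore /-to/ underlyingly, with post-nasal voicing: voiceless stops become voiced after a nasal.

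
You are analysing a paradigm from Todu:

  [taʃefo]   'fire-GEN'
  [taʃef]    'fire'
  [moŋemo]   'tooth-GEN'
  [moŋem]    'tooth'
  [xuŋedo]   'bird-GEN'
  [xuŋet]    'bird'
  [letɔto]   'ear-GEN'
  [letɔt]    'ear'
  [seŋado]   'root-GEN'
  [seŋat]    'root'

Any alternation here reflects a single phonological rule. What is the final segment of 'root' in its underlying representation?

/d/

The root 'root' surfaces as [seŋado] and [seŋat], with a stem-final [d] ~ [t] alternation.
The stem 'ear' ([letɔto], [letɔt]) shows [t] unchanged in both environments, so [t] cannot be basic with [d] derived before the GEN suffix.
The alternation reflects word-final obstruent devoicing: voiced obstruents become voiceless word-finally. /d/ is underlying.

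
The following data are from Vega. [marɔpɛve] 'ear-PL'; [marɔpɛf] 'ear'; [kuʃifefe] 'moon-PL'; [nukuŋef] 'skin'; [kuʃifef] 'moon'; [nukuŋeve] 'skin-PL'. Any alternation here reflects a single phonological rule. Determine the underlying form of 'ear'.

/marɔpɛv/

The stem for 'ear' ends in [f] in [marɔpɛf] but [v] in [marɔpɛve].
Compare 'moon', with invariant [f] in [kuʃifef] and [kuʃifefe]: an analysis with underlying /f/ and a rule producing [v] before the PL suffix would wrongly predict alternation here too.
So /v/ is underlying, and a rule of word-final obstruent devoicing — voiced obstruents become voiceless word-finally — gives [f].
The underlying form of 'ear' is therefore /marɔpɛv/.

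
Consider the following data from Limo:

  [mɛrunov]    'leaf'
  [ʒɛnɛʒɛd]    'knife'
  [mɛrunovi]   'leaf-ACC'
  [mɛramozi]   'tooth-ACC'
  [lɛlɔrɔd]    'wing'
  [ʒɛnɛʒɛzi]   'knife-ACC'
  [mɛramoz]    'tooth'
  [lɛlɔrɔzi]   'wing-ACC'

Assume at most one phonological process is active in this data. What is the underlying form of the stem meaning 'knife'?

/ʒɛnɛʒɛd/

The stem for 'knife' ends in [d] in [ʒɛnɛʒɛd] but [z] in [ʒɛnɛʒɛzi].
But 'tooth' keeps [z] in both environments ([mɛramoz], [mɛramozi]), so there is no rule changing /z/ to [d] in isolation.
Therefore /d/ is basic and [z] is derived by intervocalic spirantization (voiced stops become fricatives between vowels).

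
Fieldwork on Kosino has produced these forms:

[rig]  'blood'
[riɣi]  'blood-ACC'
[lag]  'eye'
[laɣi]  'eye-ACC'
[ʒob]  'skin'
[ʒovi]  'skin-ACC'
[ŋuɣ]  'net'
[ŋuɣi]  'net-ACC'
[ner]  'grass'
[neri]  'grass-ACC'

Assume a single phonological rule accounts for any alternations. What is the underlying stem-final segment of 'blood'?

The root 'blood' surfaces as [rig] and [riɣi], with a stem-final [g] ~ [ɣ] alternation.
Compare 'net', with invariant [ɣ] in [ŋuɣ] and [ŋuɣi]: an analysis with underlying /ɣ/ and a rule producing [g] in isolation would wrongly predict alternation here too.
The underlying segment must be /g/; voiced stops become fricatives between vowels, yielding [ɣ] there.

/g/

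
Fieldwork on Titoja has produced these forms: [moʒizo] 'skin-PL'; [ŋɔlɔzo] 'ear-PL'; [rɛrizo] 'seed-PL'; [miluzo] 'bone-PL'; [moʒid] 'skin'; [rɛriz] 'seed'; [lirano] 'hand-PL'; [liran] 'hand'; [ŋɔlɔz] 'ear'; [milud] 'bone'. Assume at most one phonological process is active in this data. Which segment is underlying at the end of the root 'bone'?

/d/

The stem for 'bone' ends in [z] in [miluzo] but [d] in [milud].
But 'ear' keeps [z] in both environments ([ŋɔlɔzo], [ŋɔlɔz]), so there is no rule changing /z/ to [d] in isolation.
The underlying segment must be /d/; voiced stops become fricatives between vowels, yielding [z] there.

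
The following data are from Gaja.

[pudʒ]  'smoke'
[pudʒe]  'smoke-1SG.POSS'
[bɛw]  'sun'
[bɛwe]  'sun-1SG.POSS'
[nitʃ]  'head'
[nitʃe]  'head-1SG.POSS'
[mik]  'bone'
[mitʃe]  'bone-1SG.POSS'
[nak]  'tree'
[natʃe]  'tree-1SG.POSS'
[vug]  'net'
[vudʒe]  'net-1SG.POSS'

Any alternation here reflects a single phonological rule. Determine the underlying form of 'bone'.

/mik/

The stem for 'bone' ends in [k] in [mik] but [tʃ] in [mitʃe].
Compare 'head', with invariant [tʃ] in [nitʃ] and [nitʃe]: an analysis with underlying /tʃ/ and a rule producing [k] in isolation would wrongly predict alternation here too.
So /k/ is underlying, and a rule of palatalization before a front vowel — /k/ and /g/ become palato-alveolar [tʃ] and [dʒ] before a front vowel — gives [tʃ].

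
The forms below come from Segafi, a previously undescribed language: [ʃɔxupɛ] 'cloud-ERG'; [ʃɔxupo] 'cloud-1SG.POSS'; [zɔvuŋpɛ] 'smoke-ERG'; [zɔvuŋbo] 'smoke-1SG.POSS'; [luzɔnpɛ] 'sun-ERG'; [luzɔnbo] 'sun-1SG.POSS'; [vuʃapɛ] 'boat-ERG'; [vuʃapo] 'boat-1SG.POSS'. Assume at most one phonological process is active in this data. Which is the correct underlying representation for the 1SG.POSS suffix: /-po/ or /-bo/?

The 1SG.POSS suffix surfaces as [-bo] and [-po], depending on the final segment of the stem.
The ERG suffix, which begins with [p], is invariant after every stem; so [p] is not altered by any rule here.
The 1SG.POSS suffix is therefore /-bo/ underlyingly, with post-vocalic devoicing: voiced stops become voiceless after a vowel.

/-bo/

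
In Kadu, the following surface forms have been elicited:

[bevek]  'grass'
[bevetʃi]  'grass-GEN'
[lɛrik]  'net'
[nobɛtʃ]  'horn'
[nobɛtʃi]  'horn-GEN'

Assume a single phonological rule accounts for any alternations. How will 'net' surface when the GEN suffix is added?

[lɛritʃi]

The root 'grass' surfaces as [bevek] and [bevetʃi], with a stem-final [k] ~ [tʃ] alternation.
Compare 'horn', with invariant [tʃ] in [nobɛtʃ] and [nobɛtʃi]: an analysis with underlying /tʃ/ and a rule producing [k] in isolation would wrongly predict alternation here too.
So /k/ is underlying, and a rule of palatalization before a front vowel — /k/ becomes palato-alveolar [tʃ] before a front vowel — gives [tʃ].
From [lɛrik] the stem 'net' is /lɛrik/; before a front vowel this yields [lɛritʃi].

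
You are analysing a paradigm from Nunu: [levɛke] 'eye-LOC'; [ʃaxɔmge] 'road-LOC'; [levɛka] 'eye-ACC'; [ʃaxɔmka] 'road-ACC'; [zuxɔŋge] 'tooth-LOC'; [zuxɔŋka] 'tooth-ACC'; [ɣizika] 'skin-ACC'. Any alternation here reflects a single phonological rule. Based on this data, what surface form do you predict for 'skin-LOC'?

[ɣizike]

The LOC morpheme has two allomorphs, [-ge] and [-ke].
The ACC suffix, which begins with [k], is invariant after every stem; so [k] is not altered by any rule here.
The LOC suffix is therefore /-ge/ underlyingly, with post-vocalic devoicing: voiced stops become voiceless after a vowel.
After 'skin', which ends in a vowel, the suffix surfaces as [-ke], giving [ɣizike].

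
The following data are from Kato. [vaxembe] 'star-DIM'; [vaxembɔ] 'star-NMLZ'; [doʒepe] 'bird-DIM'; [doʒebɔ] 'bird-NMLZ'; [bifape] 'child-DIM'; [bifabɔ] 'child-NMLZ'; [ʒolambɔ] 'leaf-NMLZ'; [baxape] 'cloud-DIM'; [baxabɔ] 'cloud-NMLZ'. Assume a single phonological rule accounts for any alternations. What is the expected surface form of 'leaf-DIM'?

The DIM suffix surfaces as [-be] and [-pe], depending on the final segment of the stem.
The NMLZ suffix, which begins with [b], is invariant after every stem; so [b] is not altered by any rule here.
The DIM suffix is therefore /-pe/ underlyingly, with post-nasal voicing: voiceless stops become voiced after a nasal.
After 'leaf', which ends in a nasal, the suffix surfaces as [-be], giving [ʒolambe].

[ʒolambe]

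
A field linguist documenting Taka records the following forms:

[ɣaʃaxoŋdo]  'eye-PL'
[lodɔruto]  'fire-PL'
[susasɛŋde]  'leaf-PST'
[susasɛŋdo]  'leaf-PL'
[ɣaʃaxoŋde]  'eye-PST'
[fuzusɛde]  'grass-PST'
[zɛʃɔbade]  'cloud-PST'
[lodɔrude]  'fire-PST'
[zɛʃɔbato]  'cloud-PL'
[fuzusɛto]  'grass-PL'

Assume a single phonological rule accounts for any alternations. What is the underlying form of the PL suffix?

/-to/

The PL suffix surfaces as [-do] and [-to], depending on the final segment of the stem.
By contrast the PST suffix keeps its initial [d] throughout — that segment must be underlying.
So the underlying form is /-to/, and voiceless stops become voiced after a nasal.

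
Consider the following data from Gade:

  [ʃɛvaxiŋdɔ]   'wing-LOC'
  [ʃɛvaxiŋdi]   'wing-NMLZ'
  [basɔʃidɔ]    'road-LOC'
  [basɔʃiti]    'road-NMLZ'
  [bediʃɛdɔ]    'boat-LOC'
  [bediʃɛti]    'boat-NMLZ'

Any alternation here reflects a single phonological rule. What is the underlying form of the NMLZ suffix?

The NMLZ morpheme has two allomorphs, [-di] and [-ti].
The LOC suffix, which begins with [d], is invariant after every stem; so [d] is not altered by any rule here.
The NMLZ suffix is therefore /-ti/ underlyingly, with post-nasal voicing: voiceless stops become voiced after a nasal.

/-ti/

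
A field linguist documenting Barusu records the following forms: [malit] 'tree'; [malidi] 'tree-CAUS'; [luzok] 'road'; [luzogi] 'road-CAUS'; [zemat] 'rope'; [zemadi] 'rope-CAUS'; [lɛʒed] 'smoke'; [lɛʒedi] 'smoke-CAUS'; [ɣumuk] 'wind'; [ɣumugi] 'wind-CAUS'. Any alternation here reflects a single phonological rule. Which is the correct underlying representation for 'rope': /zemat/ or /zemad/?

/zemat/

The stem for 'rope' ends in [t] in [zemat] but [d] in [zemadi].
The stem 'smoke' ([lɛʒed], [lɛʒedi]) shows [d] unchanged in both environments, so [d] cannot be basic with [t] derived in isolation.
The alternation reflects intervocalic voicing: voiceless stops become voiced between vowels. /t/ is underlying.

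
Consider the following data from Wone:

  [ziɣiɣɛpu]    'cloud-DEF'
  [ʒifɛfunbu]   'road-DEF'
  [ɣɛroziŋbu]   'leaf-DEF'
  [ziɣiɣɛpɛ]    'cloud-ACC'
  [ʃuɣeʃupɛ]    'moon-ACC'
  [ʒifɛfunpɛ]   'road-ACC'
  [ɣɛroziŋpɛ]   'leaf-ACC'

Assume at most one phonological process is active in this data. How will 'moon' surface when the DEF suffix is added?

The DEF morpheme has two allomorphs, [-bu] and [-pu].
The ACC suffix, which begins with [p], is invariant after every stem; so [p] is not altered by any rule here.
So the underlying form is /-bu/, and voiced stops become voiceless after a vowel.
After 'moon', which ends in a vowel, the suffix surfaces as [-pu], giving [ʃuɣeʃupu].

[ʃuɣeʃupu]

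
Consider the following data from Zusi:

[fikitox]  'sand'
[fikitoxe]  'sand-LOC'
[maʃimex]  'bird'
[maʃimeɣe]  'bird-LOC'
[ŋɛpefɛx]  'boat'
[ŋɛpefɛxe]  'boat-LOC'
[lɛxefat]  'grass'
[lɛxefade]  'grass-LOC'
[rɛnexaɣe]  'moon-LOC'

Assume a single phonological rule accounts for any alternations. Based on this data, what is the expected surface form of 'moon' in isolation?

The stem for 'bird' ends in [x] in [maʃimex] but [ɣ] in [maʃimeɣe].
If /x/ were underlying and a rule turned it into [ɣ] before the LOC suffix, 'sand' would also alternate; but it has [x] in both [fikitox] and [fikitoxe].
Therefore /ɣ/ is basic and [x] is derived by word-final obstruent devoicing (voiced obstruents become voiceless word-finally).
The one attested form of 'moon', [rɛnexaɣe], shows underlying /rɛnexaɣ/. Applying the same rule word-finally gives [rɛnexax].

[rɛnexax]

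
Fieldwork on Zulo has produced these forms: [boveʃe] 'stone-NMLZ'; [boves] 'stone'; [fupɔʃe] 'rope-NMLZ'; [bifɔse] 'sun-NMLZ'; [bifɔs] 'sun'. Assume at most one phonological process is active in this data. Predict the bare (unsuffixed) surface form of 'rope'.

[fupɔs]

The stem for 'stone' ends in [ʃ] in [boveʃe] but [s] in [boves].
Compare 'sun', with invariant [s] in [bifɔse] and [bifɔs]: an analysis with underlying /s/ and a rule producing [ʃ] before the NMLZ suffix would wrongly predict alternation here too.
The underlying segment must be /ʃ/; palato-alveolar /ʃ/ becomes [s] when no front vowel follows, yielding [s] there.
The one attested form of 'rope', [fupɔʃe], shows underlying /fupɔʃ/. Applying the same rule when no front vowel follows gives [fupɔs].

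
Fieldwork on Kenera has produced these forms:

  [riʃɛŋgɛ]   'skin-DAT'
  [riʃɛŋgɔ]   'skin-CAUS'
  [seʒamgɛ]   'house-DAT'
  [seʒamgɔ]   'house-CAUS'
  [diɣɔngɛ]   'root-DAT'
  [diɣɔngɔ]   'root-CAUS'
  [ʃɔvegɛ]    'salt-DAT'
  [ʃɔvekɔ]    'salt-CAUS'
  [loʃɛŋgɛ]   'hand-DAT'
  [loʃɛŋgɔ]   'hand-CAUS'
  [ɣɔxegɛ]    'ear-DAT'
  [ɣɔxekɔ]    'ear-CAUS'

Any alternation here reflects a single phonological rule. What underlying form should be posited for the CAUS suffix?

The CAUS suffix surfaces as [-gɔ] and [-kɔ], depending on the final segment of the stem.
The DAT suffix, which begins with [g], is invariant after every stem; so [g] is not altered by any rule here.
So the underlying form is /-kɔ/, and voiceless stops become voiced after a nasal.

/-kɔ/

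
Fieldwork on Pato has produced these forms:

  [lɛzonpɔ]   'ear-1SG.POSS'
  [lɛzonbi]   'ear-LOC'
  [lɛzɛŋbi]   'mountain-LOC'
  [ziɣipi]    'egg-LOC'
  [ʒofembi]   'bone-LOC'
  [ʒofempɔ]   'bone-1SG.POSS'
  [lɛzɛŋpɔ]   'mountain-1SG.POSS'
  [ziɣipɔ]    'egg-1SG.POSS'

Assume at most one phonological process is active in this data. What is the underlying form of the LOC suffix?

/-bi/

The LOC morpheme has two allomorphs, [-bi] and [-pi].
By contrast the 1SG.POSS suffix keeps its initial [p] throughout — that segment must be underlying.
So the underlying form is /-bi/, and voiced stops become voiceless after a vowel.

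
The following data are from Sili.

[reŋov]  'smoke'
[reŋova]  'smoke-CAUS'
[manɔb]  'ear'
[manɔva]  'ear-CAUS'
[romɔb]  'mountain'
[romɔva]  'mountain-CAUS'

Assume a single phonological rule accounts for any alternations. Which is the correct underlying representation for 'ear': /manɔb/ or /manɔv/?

The stem for 'ear' ends in [b] in [manɔb] but [v] in [manɔva].
But 'smoke' keeps [v] in both environments ([reŋov], [reŋova]), so there is no rule changing /v/ to [b] in isolation.
The underlying segment must be /b/; voiced stops become fricatives between vowels, yielding [v] there.

/manɔb/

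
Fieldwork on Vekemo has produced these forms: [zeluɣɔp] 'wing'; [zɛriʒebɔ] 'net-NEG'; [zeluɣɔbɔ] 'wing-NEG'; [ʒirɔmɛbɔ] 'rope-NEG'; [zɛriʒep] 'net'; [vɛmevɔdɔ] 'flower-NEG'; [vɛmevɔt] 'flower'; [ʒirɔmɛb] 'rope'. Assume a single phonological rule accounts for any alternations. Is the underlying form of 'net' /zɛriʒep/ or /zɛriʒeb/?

/zɛriʒep/

The stem for 'net' ends in [p] in [zɛriʒep] but [b] in [zɛriʒebɔ].
Compare 'rope', with invariant [b] in [ʒirɔmɛb] and [ʒirɔmɛbɔ]: an analysis with underlying /b/ and a rule producing [p] in isolation would wrongly predict alternation here too.
Therefore /p/ is basic and [b] is derived by intervocalic voicing (voiceless stops become voiced between vowels).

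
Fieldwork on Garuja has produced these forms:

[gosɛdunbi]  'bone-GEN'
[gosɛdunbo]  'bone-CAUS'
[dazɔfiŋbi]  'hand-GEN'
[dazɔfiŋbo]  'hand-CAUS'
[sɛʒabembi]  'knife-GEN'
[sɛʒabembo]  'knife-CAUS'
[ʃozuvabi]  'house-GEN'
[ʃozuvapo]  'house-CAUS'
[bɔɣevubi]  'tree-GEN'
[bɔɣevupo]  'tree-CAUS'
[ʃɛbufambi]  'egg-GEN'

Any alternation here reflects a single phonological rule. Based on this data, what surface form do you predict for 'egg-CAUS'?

The CAUS suffix surfaces as [-bo] and [-po], depending on the final segment of the stem.
The GEN suffix, which begins with [b], is invariant after every stem; so [b] is not altered by any rule here.
The CAUS suffix is therefore /-po/ underlyingly, with post-nasal voicing: voiceless stops become voiced after a nasal.
After 'egg', which ends in a nasal, the suffix surfaces as [-bo], giving [ʃɛbufambo].

[ʃɛbufambo]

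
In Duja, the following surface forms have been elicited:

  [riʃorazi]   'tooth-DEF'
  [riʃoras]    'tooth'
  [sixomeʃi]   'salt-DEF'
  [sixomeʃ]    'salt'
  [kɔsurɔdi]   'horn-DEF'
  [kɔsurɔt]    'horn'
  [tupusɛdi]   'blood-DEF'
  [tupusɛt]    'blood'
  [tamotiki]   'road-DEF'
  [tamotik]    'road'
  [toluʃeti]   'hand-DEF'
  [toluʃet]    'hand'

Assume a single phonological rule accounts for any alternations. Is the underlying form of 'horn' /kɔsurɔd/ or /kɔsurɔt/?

The root 'horn' surfaces as [kɔsurɔdi] and [kɔsurɔt], with a stem-final [d] ~ [t] alternation.
Compare 'hand', with invariant [t] in [toluʃeti] and [toluʃet]: an analysis with underlying /t/ and a rule producing [d] before the DEF suffix would wrongly predict alternation here too.
So /d/ is underlying, and a rule of word-final obstruent devoicing — voiced obstruents become voiceless word-finally — gives [t].

/kɔsurɔd/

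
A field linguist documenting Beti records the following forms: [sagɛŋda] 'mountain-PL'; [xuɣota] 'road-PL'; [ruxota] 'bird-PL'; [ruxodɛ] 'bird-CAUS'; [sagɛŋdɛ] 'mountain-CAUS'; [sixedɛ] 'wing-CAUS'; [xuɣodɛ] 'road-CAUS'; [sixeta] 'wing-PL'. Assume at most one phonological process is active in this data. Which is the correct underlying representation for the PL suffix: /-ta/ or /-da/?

/-ta/

The PL morpheme has two allomorphs, [-da] and [-ta].
By contrast the CAUS suffix keeps its initial [d] throughout — that segment must be underlying.
So the underlying form is /-ta/, and voiceless stops become voiced after a nasal.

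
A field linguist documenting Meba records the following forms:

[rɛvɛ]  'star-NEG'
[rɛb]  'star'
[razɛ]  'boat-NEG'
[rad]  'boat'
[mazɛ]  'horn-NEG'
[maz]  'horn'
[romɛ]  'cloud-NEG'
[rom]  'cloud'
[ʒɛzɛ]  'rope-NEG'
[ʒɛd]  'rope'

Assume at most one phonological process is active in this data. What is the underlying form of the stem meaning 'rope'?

/ʒɛd/

The root 'rope' surfaces as [ʒɛzɛ] and [ʒɛd], with a stem-final [z] ~ [d] alternation.
But 'horn' keeps [z] in both environments ([mazɛ], [maz]), so there is no rule changing /z/ to [d] in isolation.
The underlying segment must be /d/; voiced stops become fricatives between vowels, yielding [z] there.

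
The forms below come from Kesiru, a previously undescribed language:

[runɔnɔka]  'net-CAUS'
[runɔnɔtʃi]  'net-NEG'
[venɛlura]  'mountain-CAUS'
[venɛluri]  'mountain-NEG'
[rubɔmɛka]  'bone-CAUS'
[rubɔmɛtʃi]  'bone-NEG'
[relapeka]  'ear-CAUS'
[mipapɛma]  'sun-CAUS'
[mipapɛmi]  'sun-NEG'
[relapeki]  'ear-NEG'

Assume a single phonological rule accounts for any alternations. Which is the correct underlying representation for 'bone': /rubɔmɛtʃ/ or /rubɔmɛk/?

/rubɔmɛtʃ/

The root 'bone' surfaces as [rubɔmɛka] and [rubɔmɛtʃi], with a stem-final [k] ~ [tʃ] alternation.
But 'ear' keeps [k] in both environments ([relapeka], [relapeki]), so there is no rule changing /k/ to [tʃ] before the NEG suffix.
Therefore /tʃ/ is basic and [k] is derived by depalatalization (palato-alveolar /tʃ/ becomes [k] when no front vowel follows).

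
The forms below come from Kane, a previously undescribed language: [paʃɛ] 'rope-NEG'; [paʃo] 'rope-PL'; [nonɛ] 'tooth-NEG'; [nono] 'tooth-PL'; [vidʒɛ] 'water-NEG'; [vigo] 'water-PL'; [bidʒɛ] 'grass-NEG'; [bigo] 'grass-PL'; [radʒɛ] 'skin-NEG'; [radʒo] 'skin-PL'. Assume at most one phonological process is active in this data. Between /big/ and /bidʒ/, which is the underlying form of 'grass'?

/big/

The stem for 'grass' ends in [dʒ] in [bidʒɛ] but [g] in [bigo].
The stem 'skin' ([radʒɛ], [radʒo]) shows [dʒ] unchanged in both environments, so [dʒ] cannot be basic with [g] derived before the PL suffix.
So /g/ is underlying, and a rule of palatalization before a front vowel — /g/ becomes palato-alveolar [dʒ] before a front vowel — gives [dʒ].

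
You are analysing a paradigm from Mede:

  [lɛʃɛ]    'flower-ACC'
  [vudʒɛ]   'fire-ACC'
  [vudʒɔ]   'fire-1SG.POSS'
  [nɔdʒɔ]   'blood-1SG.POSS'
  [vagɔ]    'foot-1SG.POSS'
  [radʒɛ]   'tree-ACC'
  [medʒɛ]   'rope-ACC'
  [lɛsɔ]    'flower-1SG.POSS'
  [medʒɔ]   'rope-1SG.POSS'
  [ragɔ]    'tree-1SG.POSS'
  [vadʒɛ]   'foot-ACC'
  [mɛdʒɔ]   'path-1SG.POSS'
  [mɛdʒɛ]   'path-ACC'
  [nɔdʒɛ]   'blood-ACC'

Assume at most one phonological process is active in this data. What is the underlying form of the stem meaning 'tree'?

/rag/

The stem for 'tree' ends in [g] in [ragɔ] but [dʒ] in [radʒɛ].
The stem 'fire' ([vudʒɔ], [vudʒɛ]) shows [dʒ] unchanged in both environments, so [dʒ] cannot be basic with [g] derived before the 1SG.POSS suffix.
So /g/ is underlying, and a rule of palatalization before a front vowel — /g/ and /s/ become palato-alveolar [dʒ] and [ʃ] before a front vowel — gives [dʒ].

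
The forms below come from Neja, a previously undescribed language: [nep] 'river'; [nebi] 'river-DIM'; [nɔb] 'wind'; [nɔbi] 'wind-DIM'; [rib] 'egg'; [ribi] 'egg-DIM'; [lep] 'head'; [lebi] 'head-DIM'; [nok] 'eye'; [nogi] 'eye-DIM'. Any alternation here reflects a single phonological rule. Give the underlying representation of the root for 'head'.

/lep/

The root 'head' surfaces as [lep] and [lebi], with a stem-final [p] ~ [b] alternation.
If /b/ were underlying and a rule turned it into [p] in isolation, 'wind' would also alternate; but it has [b] in both [nɔb] and [nɔbi].
The underlying segment must be /p/; voiceless stops become voiced between vowels, yielding [b] there.
The underlying form of 'head' is therefore /lep/.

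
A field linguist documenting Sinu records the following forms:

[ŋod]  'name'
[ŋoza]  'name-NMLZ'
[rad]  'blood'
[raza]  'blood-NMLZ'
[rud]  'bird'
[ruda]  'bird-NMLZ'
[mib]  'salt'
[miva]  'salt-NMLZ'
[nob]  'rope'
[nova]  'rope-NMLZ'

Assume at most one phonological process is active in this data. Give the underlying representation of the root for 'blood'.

/raz/

The stem for 'blood' ends in [d] in [rad] but [z] in [raza].
The stem 'bird' ([rud], [ruda]) shows [d] unchanged in both environments, so [d] cannot be basic with [z] derived before the NMLZ suffix.
Therefore /z/ is basic and [d] is derived by word-final hardening (voiced fricatives become stops word-finally).
Hence 'blood' is /raz/ underlyingly.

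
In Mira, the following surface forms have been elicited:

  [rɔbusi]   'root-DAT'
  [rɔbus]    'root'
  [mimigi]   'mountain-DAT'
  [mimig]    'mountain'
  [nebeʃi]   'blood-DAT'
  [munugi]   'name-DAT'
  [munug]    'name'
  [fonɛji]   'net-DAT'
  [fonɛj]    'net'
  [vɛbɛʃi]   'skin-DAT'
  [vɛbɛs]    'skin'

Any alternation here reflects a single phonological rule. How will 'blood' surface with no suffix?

[nebes]

The root 'skin' surfaces as [vɛbɛʃi] and [vɛbɛs], with a stem-final [ʃ] ~ [s] alternation.
But 'root' keeps [s] in both environments ([rɔbusi], [rɔbus]), so there is no rule changing /s/ to [ʃ] before the DAT suffix.
The underlying segment must be /ʃ/; palato-alveolar /ʃ/ becomes [s] when no front vowel follows, yielding [s] there.
The one attested form of 'blood', [nebeʃi], shows underlying /nebeʃ/. Applying the same rule when no front vowel follows gives [nebes].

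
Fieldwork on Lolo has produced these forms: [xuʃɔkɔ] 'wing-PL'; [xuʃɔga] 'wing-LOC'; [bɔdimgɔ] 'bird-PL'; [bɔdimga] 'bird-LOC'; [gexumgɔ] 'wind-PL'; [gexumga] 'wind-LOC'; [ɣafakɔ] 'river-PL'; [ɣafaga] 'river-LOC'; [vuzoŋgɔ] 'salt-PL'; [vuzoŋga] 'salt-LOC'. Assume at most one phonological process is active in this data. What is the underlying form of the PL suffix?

/-kɔ/

The PL morpheme has two allomorphs, [-gɔ] and [-kɔ].
By contrast the LOC suffix keeps its initial [g] throughout — that segment must be underlying.
So the underlying form is /-kɔ/, and voiceless stops become voiced after a nasal.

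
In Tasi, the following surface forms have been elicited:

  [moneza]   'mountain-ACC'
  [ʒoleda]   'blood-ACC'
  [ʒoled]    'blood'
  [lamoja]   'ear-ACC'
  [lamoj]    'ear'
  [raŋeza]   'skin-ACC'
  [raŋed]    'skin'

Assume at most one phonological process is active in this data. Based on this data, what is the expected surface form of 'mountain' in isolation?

'skin' shows [z] ~ [d] at the end of the stem ([raŋeza] vs [raŋed]).
But 'blood' keeps [d] in both environments ([ʒoleda], [ʒoled]), so there is no rule changing /d/ to [z] before the ACC suffix.
The alternation reflects word-final hardening: voiced fricatives become stops word-finally. /z/ is underlying.
The one attested form of 'mountain', [moneza], shows underlying /monez/. Applying the same rule word-finally gives [moned].

[moned]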